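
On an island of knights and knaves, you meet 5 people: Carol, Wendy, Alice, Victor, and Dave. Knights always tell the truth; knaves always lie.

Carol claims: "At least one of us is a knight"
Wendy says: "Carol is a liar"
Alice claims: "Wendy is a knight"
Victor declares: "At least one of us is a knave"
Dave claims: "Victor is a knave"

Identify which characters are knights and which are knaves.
Carol is a knight.
Wendy is a knave.
Alice is a knave.
Victor is a knight.
Dave is a knave.

Verification:
- Carol (knight) says "At least one of us is a knight" - this is TRUE because Carol and Victor are knights.
- Wendy (knave) says "Carol is a liar" - this is FALSE (a lie) because Carol is a knight.
- Alice (knave) says "Wendy is a knight" - this is FALSE (a lie) because Wendy is a knave.
- Victor (knight) says "At least one of us is a knave" - this is TRUE because Wendy, Alice, and Dave are knaves.
- Dave (knave) says "Victor is a knave" - this is FALSE (a lie) because Victor is a knight.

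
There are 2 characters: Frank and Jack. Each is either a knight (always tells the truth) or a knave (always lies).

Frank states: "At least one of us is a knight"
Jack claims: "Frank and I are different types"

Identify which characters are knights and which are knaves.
Frank is a knave.
Jack is a knave.

Verification:
- Frank (knave) says "At least one of us is a knight" - this is FALSE (a lie) because no one is a knight.
- Jack (knave) says "Frank and I are different types" - this is FALSE (a lie) because Jack is a knave and Frank is a knave.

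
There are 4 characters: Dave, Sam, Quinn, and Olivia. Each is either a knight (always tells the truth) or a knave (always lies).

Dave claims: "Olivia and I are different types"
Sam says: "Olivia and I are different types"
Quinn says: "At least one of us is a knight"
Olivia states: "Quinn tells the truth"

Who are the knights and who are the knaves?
Dave is a knave.
Sam is a knave.
Quinn is a knave.
Olivia is a knave.

Verification:
- Dave (knave) says "Olivia and I are different types" - this is FALSE (a lie) because Dave is a knave and Olivia is a knave.
- Sam (knave) says "Olivia and I are different types" - this is FALSE (a lie) because Sam is a knave and Olivia is a knave.
- Quinn (knave) says "At least one of us is a knight" - this is FALSE (a lie) because no one is a knight.
- Olivia (knave) says "Quinn tells the truth" - this is FALSE (a lie) because Quinn is a knave.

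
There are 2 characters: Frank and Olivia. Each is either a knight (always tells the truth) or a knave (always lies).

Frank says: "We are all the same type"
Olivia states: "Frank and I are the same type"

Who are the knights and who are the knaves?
Frank is a knight.
Olivia is a knight.

Verification:
- Frank (knight) says "We are all the same type" - this is TRUE because Frank and Olivia are knights.
- Olivia (knight) says "Frank and I are the same type" - this is TRUE because Olivia is a knight and Frank is a knight.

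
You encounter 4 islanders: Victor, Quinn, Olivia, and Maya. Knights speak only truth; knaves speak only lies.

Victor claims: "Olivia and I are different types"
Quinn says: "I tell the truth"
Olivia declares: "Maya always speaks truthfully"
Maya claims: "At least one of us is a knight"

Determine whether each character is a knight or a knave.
Victor is a knave.
Quinn is a knave.
Olivia is a knave.
Maya is a knave.

Verification:
- Victor (knave) says "Olivia and I are different types" - this is FALSE (a lie) because Victor is a knave and Olivia is a knave.
- Quinn (knave) says "I tell the truth" - this is FALSE (a lie) because Quinn is a knave.
- Olivia (knave) says "Maya always speaks truthfully" - this is FALSE (a lie) because Maya is a knave.
- Maya (knave) says "At least one of us is a knight" - this is FALSE (a lie) because no one is a knight.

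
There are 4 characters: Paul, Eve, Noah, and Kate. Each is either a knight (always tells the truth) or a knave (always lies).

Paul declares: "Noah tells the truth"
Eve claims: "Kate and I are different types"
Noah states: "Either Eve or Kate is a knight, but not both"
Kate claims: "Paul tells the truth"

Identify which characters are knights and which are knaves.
Paul is a knave.
Eve is a knave.
Noah is a knave.
Kate is a knave.

Verification:
- Paul (knave) says "Noah tells the truth" - this is FALSE (a lie) because Noah is a knave.
- Eve (knave) says "Kate and I are different types" - this is FALSE (a lie) because Eve is a knave and Kate is a knave.
- Noah (knave) says "Either Eve or Kate is a knight, but not both" - this is FALSE (a lie) because Eve is a knave and Kate is a knave.
- Kate (knave) says "Paul tells the truth" - this is FALSE (a lie) because Paul is a knave.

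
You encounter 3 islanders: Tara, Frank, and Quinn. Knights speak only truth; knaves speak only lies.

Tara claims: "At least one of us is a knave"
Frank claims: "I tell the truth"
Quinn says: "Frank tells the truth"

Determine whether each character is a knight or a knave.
Tara is a knight.
Frank is a knave.
Quinn is a knave.

Verification:
- Tara (knight) says "At least one of us is a knave" - this is TRUE because Frank and Quinn are knaves.
- Frank (knave) says "I tell the truth" - this is FALSE (a lie) because Frank is a knave.
- Quinn (knave) says "Frank tells the truth" - this is FALSE (a lie) because Frank is a knave.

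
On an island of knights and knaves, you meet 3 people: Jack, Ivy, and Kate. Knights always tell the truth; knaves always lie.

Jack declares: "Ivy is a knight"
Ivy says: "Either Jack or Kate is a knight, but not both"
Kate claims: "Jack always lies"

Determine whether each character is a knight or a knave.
Jack is a knight.
Ivy is a knight.
Kate is a knave.

Verification:
- Jack (knight) says "Ivy is a knight" - this is TRUE because Ivy is a knight.
- Ivy (knight) says "Either Jack or Kate is a knight, but not both" - this is TRUE because Jack is a knight and Kate is a knave.
- Kate (knave) says "Jack always lies" - this is FALSE (a lie) because Jack is a knight.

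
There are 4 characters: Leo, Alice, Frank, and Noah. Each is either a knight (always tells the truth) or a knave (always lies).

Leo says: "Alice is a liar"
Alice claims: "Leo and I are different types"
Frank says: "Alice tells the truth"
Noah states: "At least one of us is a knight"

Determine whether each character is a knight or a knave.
Leo is a knave.
Alice is a knight.
Frank is a knight.
Noah is a knight.

Verification:
- Leo (knave) says "Alice is a liar" - this is FALSE (a lie) because Alice is a knight.
- Alice (knight) says "Leo and I are different types" - this is TRUE because Alice is a knight and Leo is a knave.
- Frank (knight) says "Alice tells the truth" - this is TRUE because Alice is a knight.
- Noah (knight) says "At least one of us is a knight" - this is TRUE because Alice, Frank, and Noah are knights.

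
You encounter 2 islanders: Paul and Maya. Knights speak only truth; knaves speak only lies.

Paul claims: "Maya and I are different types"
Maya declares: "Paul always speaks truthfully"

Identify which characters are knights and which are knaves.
Paul is a knave.
Maya is a knave.

Verification:
- Paul (knave) says "Maya and I are different types" - this is FALSE (a lie) because Paul is a knave and Maya is a knave.
- Maya (knave) says "Paul always speaks truthfully" - this is FALSE (a lie) because Paul is a knave.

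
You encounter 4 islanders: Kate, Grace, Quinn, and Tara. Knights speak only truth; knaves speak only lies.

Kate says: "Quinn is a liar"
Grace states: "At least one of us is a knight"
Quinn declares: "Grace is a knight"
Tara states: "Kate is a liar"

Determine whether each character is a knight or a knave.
Kate is a knave.
Grace is a knight.
Quinn is a knight.
Tara is a knight.

Verification:
- Kate (knave) says "Quinn is a liar" - this is FALSE (a lie) because Quinn is a knight.
- Grace (knight) says "At least one of us is a knight" - this is TRUE because Grace, Quinn, and Tara are knights.
- Quinn (knight) says "Grace is a knight" - this is TRUE because Grace is a knight.
- Tara (knight) says "Kate is a liar" - this is TRUE because Kate is a knave.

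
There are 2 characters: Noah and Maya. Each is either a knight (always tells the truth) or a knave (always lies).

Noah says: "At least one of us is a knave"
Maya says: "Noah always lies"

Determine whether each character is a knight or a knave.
Noah is a knight.
Maya is a knave.

Verification:
- Noah (knight) says "At least one of us is a knave" - this is TRUE because Maya is a knave.
- Maya (knave) says "Noah always lies" - this is FALSE (a lie) because Noah is a knight.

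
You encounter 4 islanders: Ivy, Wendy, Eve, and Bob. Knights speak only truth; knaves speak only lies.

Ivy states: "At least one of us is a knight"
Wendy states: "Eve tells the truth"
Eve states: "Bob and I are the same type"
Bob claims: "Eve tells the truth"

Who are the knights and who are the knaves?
Ivy is a knight.
Wendy is a knight.
Eve is a knight.
Bob is a knight.

Verification:
- Ivy (knight) says "At least one of us is a knight" - this is TRUE because Ivy, Wendy, Eve, and Bob are knights.
- Wendy (knight) says "Eve tells the truth" - this is TRUE because Eve is a knight.
- Eve (knight) says "Bob and I are the same type" - this is TRUE because Eve is a knight and Bob is a knight.
- Bob (knight) says "Eve tells the truth" - this is TRUE because Eve is a knight.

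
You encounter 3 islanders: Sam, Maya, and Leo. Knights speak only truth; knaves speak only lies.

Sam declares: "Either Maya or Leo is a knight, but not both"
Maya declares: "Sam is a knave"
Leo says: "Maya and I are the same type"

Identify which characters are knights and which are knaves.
Sam is a knave.
Maya is a knight.
Leo is a knight.

Verification:
- Sam (knave) says "Either Maya or Leo is a knight, but not both" - this is FALSE (a lie) because Maya is a knight and Leo is a knight.
- Maya (knight) says "Sam is a knave" - this is TRUE because Sam is a knave.
- Leo (knight) says "Maya and I are the same type" - this is TRUE because Leo is a knight and Maya is a knight.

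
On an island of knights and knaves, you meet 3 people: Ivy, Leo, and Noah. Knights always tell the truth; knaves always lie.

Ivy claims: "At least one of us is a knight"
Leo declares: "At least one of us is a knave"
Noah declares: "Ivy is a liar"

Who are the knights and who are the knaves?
Ivy is a knight.
Leo is a knight.
Noah is a knave.

Verification:
- Ivy (knight) says "At least one of us is a knight" - this is TRUE because Ivy and Leo are knights.
- Leo (knight) says "At least one of us is a knave" - this is TRUE because Noah is a knave.
- Noah (knave) says "Ivy is a liar" - this is FALSE (a lie) because Ivy is a knight.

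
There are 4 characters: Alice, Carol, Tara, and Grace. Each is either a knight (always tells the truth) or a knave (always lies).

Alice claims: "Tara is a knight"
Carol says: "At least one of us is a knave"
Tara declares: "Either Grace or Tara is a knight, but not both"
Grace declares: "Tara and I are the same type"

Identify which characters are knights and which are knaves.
Alice is a knight.
Carol is a knight.
Tara is a knight.
Grace is a knave.

Verification:
- Alice (knight) says "Tara is a knight" - this is TRUE because Tara is a knight.
- Carol (knight) says "At least one of us is a knave" - this is TRUE because Grace is a knave.
- Tara (knight) says "Either Grace or Tara is a knight, but not both" - this is TRUE because Grace is a knave and Tara is a knight.
- Grace (knave) says "Tara and I are the same type" - this is FALSE (a lie) because Grace is a knave and Tara is a knight.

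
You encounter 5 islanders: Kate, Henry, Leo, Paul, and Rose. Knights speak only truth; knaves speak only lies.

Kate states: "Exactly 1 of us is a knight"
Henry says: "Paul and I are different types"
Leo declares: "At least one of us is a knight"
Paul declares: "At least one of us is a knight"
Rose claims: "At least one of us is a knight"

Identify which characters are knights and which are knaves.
Kate is a knave.
Henry is a knave.
Leo is a knave.
Paul is a knave.
Rose is a knave.

Verification:
- Kate (knave) says "Exactly 1 of us is a knight" - this is FALSE (a lie) because there are 0 knights.
- Henry (knave) says "Paul and I are different types" - this is FALSE (a lie) because Henry is a knave and Paul is a knave.
- Leo (knave) says "At least one of us is a knight" - this is FALSE (a lie) because no one is a knight.
- Paul (knave) says "At least one of us is a knight" - this is FALSE (a lie) because no one is a knight.
- Rose (knave) says "At least one of us is a knight" - this is FALSE (a lie) because no one is a knight.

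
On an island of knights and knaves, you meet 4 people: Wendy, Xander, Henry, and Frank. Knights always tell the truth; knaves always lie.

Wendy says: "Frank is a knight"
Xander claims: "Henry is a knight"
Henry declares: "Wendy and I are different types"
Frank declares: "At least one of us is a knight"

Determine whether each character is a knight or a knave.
Wendy is a knave.
Xander is a knave.
Henry is a knave.
Frank is a knave.

Verification:
- Wendy (knave) says "Frank is a knight" - this is FALSE (a lie) because Frank is a knave.
- Xander (knave) says "Henry is a knight" - this is FALSE (a lie) because Henry is a knave.
- Henry (knave) says "Wendy and I are different types" - this is FALSE (a lie) because Henry is a knave and Wendy is a knave.
- Frank (knave) says "At least one of us is a knight" - this is FALSE (a lie) because no one is a knight.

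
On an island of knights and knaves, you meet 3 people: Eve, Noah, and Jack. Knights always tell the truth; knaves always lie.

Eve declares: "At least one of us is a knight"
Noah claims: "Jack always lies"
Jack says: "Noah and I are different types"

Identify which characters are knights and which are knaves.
Eve is a knight.
Noah is a knave.
Jack is a knight.

Verification:
- Eve (knight) says "At least one of us is a knight" - this is TRUE because Eve and Jack are knights.
- Noah (knave) says "Jack always lies" - this is FALSE (a lie) because Jack is a knight.
- Jack (knight) says "Noah and I are different types" - this is TRUE because Jack is a knight and Noah is a knave.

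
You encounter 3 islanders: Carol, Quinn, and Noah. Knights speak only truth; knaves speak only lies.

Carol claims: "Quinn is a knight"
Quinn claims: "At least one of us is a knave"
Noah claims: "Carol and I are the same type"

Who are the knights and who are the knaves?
Carol is a knight.
Quinn is a knight.
Noah is a knave.

Verification:
- Carol (knight) says "Quinn is a knight" - this is TRUE because Quinn is a knight.
- Quinn (knight) says "At least one of us is a knave" - this is TRUE because Noah is a knave.
- Noah (knave) says "Carol and I are the same type" - this is FALSE (a lie) because Noah is a knave and Carol is a knight.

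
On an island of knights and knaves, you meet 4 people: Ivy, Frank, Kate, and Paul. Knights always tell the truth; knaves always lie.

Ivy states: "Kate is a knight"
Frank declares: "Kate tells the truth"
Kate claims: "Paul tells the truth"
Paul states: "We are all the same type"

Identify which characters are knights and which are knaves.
Ivy is a knight.
Frank is a knight.
Kate is a knight.
Paul is a knight.

Verification:
- Ivy (knight) says "Kate is a knight" - this is TRUE because Kate is a knight.
- Frank (knight) says "Kate tells the truth" - this is TRUE because Kate is a knight.
- Kate (knight) says "Paul tells the truth" - this is TRUE because Paul is a knight.
- Paul (knight) says "We are all the same type" - this is TRUE because Ivy, Frank, Kate, and Paul are knights.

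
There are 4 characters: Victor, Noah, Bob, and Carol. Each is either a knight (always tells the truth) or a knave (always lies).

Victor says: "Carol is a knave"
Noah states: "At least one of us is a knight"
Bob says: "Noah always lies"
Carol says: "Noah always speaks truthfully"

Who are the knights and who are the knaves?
Victor is a knave.
Noah is a knight.
Bob is a knave.
Carol is a knight.

Verification:
- Victor (knave) says "Carol is a knave" - this is FALSE (a lie) because Carol is a knight.
- Noah (knight) says "At least one of us is a knight" - this is TRUE because Noah and Carol are knights.
- Bob (knave) says "Noah always lies" - this is FALSE (a lie) because Noah is a knight.
- Carol (knight) says "Noah always speaks truthfully" - this is TRUE because Noah is a knight.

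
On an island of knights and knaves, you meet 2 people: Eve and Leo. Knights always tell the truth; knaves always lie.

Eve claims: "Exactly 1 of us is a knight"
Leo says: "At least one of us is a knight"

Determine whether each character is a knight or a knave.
Eve is a knave.
Leo is a knave.

Verification:
- Eve (knave) says "Exactly 1 of us is a knight" - this is FALSE (a lie) because there are 0 knights.
- Leo (knave) says "At least one of us is a knight" - this is FALSE (a lie) because no one is a knight.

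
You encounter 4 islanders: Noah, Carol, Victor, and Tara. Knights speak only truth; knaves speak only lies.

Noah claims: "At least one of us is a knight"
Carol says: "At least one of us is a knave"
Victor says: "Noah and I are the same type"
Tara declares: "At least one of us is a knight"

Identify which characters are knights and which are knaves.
Noah is a knight.
Carol is a knight.
Victor is a knave.
Tara is a knight.

Verification:
- Noah (knight) says "At least one of us is a knight" - this is TRUE because Noah, Carol, and Tara are knights.
- Carol (knight) says "At least one of us is a knave" - this is TRUE because Victor is a knave.
- Victor (knave) says "Noah and I are the same type" - this is FALSE (a lie) because Victor is a knave and Noah is a knight.
- Tara (knight) says "At least one of us is a knight" - this is TRUE because Noah, Carol, and Tara are knights.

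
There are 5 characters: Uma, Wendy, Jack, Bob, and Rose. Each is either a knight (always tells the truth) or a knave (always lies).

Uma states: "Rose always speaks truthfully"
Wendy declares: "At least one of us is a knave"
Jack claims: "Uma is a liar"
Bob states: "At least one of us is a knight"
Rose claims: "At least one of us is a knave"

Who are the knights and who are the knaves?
Uma is a knight.
Wendy is a knight.
Jack is a knave.
Bob is a knight.
Rose is a knight.

Verification:
- Uma (knight) says "Rose always speaks truthfully" - this is TRUE because Rose is a knight.
- Wendy (knight) says "At least one of us is a knave" - this is TRUE because Jack is a knave.
- Jack (knave) says "Uma is a liar" - this is FALSE (a lie) because Uma is a knight.
- Bob (knight) says "At least one of us is a knight" - this is TRUE because Uma, Wendy, Bob, and Rose are knights.
- Rose (knight) says "At least one of us is a knave" - this is TRUE because Jack is a knave.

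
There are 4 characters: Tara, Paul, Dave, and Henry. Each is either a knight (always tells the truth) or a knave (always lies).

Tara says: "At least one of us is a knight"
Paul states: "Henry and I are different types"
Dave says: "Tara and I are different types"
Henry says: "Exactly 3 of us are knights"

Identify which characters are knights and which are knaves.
Tara is a knave.
Paul is a knave.
Dave is a knave.
Henry is a knave.

Verification:
- Tara (knave) says "At least one of us is a knight" - this is FALSE (a lie) because no one is a knight.
- Paul (knave) says "Henry and I are different types" - this is FALSE (a lie) because Paul is a knave and Henry is a knave.
- Dave (knave) says "Tara and I are different types" - this is FALSE (a lie) because Dave is a knave and Tara is a knave.
- Henry (knave) says "Exactly 3 of us are knights" - this is FALSE (a lie) because there are 0 knights.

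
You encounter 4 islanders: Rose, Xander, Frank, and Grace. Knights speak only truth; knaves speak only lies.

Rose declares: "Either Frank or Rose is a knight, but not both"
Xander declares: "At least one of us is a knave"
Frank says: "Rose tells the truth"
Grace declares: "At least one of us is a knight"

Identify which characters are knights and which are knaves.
Rose is a knave.
Xander is a knight.
Frank is a knave.
Grace is a knight.

Verification:
- Rose (knave) says "Either Frank or Rose is a knight, but not both" - this is FALSE (a lie) because Frank is a knave and Rose is a knave.
- Xander (knight) says "At least one of us is a knave" - this is TRUE because Rose and Frank are knaves.
- Frank (knave) says "Rose tells the truth" - this is FALSE (a lie) because Rose is a knave.
- Grace (knight) says "At least one of us is a knight" - this is TRUE because Xander and Grace are knights.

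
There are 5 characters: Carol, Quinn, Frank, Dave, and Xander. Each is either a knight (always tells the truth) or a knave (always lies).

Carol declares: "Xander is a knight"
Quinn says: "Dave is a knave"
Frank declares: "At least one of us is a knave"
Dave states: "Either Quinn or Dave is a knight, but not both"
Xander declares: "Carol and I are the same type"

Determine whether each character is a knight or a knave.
Carol is a knight.
Quinn is a knave.
Frank is a knight.
Dave is a knight.
Xander is a knight.

Verification:
- Carol (knight) says "Xander is a knight" - this is TRUE because Xander is a knight.
- Quinn (knave) says "Dave is a knave" - this is FALSE (a lie) because Dave is a knight.
- Frank (knight) says "At least one of us is a knave" - this is TRUE because Quinn is a knave.
- Dave (knight) says "Either Quinn or Dave is a knight, but not both" - this is TRUE because Quinn is a knave and Dave is a knight.
- Xander (knight) says "Carol and I are the same type" - this is TRUE because Xander is a knight and Carol is a knight.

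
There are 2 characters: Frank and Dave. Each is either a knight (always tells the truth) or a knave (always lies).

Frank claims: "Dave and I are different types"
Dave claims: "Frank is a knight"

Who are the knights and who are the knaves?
Frank is a knave.
Dave is a knave.

Verification:
- Frank (knave) says "Dave and I are different types" - this is FALSE (a lie) because Frank is a knave and Dave is a knave.
- Dave (knave) says "Frank is a knight" - this is FALSE (a lie) because Frank is a knave.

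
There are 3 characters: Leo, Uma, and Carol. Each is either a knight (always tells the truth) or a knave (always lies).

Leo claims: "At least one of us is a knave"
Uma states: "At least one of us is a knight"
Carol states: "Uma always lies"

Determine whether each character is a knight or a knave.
Leo is a knight.
Uma is a knight.
Carol is a knave.

Verification:
- Leo (knight) says "At least one of us is a knave" - this is TRUE because Carol is a knave.
- Uma (knight) says "At least one of us is a knight" - this is TRUE because Leo and Uma are knights.
- Carol (knave) says "Uma always lies" - this is FALSE (a lie) because Uma is a knight.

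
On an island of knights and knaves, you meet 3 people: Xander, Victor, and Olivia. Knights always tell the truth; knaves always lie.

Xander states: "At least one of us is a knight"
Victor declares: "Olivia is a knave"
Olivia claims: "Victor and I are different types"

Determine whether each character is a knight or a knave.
Xander is a knight.
Victor is a knave.
Olivia is a knight.

Verification:
- Xander (knight) says "At least one of us is a knight" - this is TRUE because Xander and Olivia are knights.
- Victor (knave) says "Olivia is a knave" - this is FALSE (a lie) because Olivia is a knight.
- Olivia (knight) says "Victor and I are different types" - this is TRUE because Olivia is a knight and Victor is a knave.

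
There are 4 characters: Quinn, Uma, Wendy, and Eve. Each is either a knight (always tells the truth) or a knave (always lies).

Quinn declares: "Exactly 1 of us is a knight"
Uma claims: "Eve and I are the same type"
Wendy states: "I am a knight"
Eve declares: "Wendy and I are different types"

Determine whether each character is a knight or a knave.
Quinn is a knave.
Uma is a knight.
Wendy is a knave.
Eve is a knight.

Verification:
- Quinn (knave) says "Exactly 1 of us is a knight" - this is FALSE (a lie) because there are 2 knights.
- Uma (knight) says "Eve and I are the same type" - this is TRUE because Uma is a knight and Eve is a knight.
- Wendy (knave) says "I am a knight" - this is FALSE (a lie) because Wendy is a knave.
- Eve (knight) says "Wendy and I are different types" - this is TRUE because Eve is a knight and Wendy is a knave.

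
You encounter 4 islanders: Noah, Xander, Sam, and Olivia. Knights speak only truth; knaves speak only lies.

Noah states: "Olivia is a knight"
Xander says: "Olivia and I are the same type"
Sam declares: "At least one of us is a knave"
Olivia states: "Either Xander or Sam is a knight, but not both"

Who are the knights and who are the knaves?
Noah is a knight.
Xander is a knave.
Sam is a knight.
Olivia is a knight.

Verification:
- Noah (knight) says "Olivia is a knight" - this is TRUE because Olivia is a knight.
- Xander (knave) says "Olivia and I are the same type" - this is FALSE (a lie) because Xander is a knave and Olivia is a knight.
- Sam (knight) says "At least one of us is a knave" - this is TRUE because Xander is a knave.
- Olivia (knight) says "Either Xander or Sam is a knight, but not both" - this is TRUE because Xander is a knave and Sam is a knight.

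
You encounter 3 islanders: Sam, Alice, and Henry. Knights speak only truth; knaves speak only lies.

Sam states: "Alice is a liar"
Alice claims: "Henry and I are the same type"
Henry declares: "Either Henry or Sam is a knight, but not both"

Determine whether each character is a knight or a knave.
Sam is a knave.
Alice is a knight.
Henry is a knight.

Verification:
- Sam (knave) says "Alice is a liar" - this is FALSE (a lie) because Alice is a knight.
- Alice (knight) says "Henry and I are the same type" - this is TRUE because Alice is a knight and Henry is a knight.
- Henry (knight) says "Either Henry or Sam is a knight, but not both" - this is TRUE because Henry is a knight and Sam is a knave.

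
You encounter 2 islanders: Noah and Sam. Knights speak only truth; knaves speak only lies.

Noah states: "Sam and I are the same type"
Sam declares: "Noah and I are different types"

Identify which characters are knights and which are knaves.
Noah is a knave.
Sam is a knight.

Verification:
- Noah (knave) says "Sam and I are the same type" - this is FALSE (a lie) because Noah is a knave and Sam is a knight.
- Sam (knight) says "Noah and I are different types" - this is TRUE because Sam is a knight and Noah is a knave.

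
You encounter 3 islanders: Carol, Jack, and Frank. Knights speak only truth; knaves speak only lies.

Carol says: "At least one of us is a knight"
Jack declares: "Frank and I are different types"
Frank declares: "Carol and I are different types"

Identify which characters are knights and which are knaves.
Carol is a knave.
Jack is a knave.
Frank is a knave.

Verification:
- Carol (knave) says "At least one of us is a knight" - this is FALSE (a lie) because no one is a knight.
- Jack (knave) says "Frank and I are different types" - this is FALSE (a lie) because Jack is a knave and Frank is a knave.
- Frank (knave) says "Carol and I are different types" - this is FALSE (a lie) because Frank is a knave and Carol is a knave.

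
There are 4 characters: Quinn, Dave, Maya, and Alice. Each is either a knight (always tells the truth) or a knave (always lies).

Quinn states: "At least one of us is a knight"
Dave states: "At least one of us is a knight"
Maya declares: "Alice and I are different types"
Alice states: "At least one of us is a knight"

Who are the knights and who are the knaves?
Quinn is a knave.
Dave is a knave.
Maya is a knave.
Alice is a knave.

Verification:
- Quinn (knave) says "At least one of us is a knight" - this is FALSE (a lie) because no one is a knight.
- Dave (knave) says "At least one of us is a knight" - this is FALSE (a lie) because no one is a knight.
- Maya (knave) says "Alice and I are different types" - this is FALSE (a lie) because Maya is a knave and Alice is a knave.
- Alice (knave) says "At least one of us is a knight" - this is FALSE (a lie) because no one is a knight.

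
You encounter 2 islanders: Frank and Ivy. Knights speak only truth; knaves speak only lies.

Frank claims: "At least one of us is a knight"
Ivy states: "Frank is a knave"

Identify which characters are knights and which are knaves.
Frank is a knight.
Ivy is a knave.

Verification:
- Frank (knight) says "At least one of us is a knight" - this is TRUE because Frank is a knight.
- Ivy (knave) says "Frank is a knave" - this is FALSE (a lie) because Frank is a knight.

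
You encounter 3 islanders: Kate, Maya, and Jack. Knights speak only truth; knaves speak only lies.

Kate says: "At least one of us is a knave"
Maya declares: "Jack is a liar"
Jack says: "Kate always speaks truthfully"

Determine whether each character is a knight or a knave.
Kate is a knight.
Maya is a knave.
Jack is a knight.

Verification:
- Kate (knight) says "At least one of us is a knave" - this is TRUE because Maya is a knave.
- Maya (knave) says "Jack is a liar" - this is FALSE (a lie) because Jack is a knight.
- Jack (knight) says "Kate always speaks truthfully" - this is TRUE because Kate is a knight.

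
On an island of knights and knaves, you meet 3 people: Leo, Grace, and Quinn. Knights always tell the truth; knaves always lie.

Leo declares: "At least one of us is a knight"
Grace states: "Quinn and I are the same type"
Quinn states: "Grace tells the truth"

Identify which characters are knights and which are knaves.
Leo is a knight.
Grace is a knight.
Quinn is a knight.

Verification:
- Leo (knight) says "At least one of us is a knight" - this is TRUE because Leo, Grace, and Quinn are knights.
- Grace (knight) says "Quinn and I are the same type" - this is TRUE because Grace is a knight and Quinn is a knight.
- Quinn (knight) says "Grace tells the truth" - this is TRUE because Grace is a knight.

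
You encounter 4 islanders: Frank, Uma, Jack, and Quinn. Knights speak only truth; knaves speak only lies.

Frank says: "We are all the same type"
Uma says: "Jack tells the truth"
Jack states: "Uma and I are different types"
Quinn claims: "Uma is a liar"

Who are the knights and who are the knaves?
Frank is a knave.
Uma is a knave.
Jack is a knave.
Quinn is a knight.

Verification:
- Frank (knave) says "We are all the same type" - this is FALSE (a lie) because Quinn is a knight and Frank, Uma, and Jack are knaves.
- Uma (knave) says "Jack tells the truth" - this is FALSE (a lie) because Jack is a knave.
- Jack (knave) says "Uma and I are different types" - this is FALSE (a lie) because Jack is a knave and Uma is a knave.
- Quinn (knight) says "Uma is a liar" - this is TRUE because Uma is a knave.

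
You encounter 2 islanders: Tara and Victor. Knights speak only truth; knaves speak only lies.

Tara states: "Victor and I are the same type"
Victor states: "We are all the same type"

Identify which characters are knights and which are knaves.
Tara is a knight.
Victor is a knight.

Verification:
- Tara (knight) says "Victor and I are the same type" - this is TRUE because Tara is a knight and Victor is a knight.
- Victor (knight) says "We are all the same type" - this is TRUE because Tara and Victor are knights.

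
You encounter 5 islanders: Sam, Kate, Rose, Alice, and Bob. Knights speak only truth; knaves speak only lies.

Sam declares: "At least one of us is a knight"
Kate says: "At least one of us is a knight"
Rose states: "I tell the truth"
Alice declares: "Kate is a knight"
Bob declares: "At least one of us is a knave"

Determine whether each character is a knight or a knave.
Sam is a knight.
Kate is a knight.
Rose is a knave.
Alice is a knight.
Bob is a knight.

Verification:
- Sam (knight) says "At least one of us is a knight" - this is TRUE because Sam, Kate, Alice, and Bob are knights.
- Kate (knight) says "At least one of us is a knight" - this is TRUE because Sam, Kate, Alice, and Bob are knights.
- Rose (knave) says "I tell the truth" - this is FALSE (a lie) because Rose is a knave.
- Alice (knight) says "Kate is a knight" - this is TRUE because Kate is a knight.
- Bob (knight) says "At least one of us is a knave" - this is TRUE because Rose is a knave.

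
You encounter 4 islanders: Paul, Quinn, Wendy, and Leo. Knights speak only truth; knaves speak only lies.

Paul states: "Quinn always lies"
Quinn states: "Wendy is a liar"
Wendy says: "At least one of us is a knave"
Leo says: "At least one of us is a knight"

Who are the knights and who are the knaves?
Paul is a knight.
Quinn is a knave.
Wendy is a knight.
Leo is a knight.

Verification:
- Paul (knight) says "Quinn always lies" - this is TRUE because Quinn is a knave.
- Quinn (knave) says "Wendy is a liar" - this is FALSE (a lie) because Wendy is a knight.
- Wendy (knight) says "At least one of us is a knave" - this is TRUE because Quinn is a knave.
- Leo (knight) says "At least one of us is a knight" - this is TRUE because Paul, Wendy, and Leo are knights.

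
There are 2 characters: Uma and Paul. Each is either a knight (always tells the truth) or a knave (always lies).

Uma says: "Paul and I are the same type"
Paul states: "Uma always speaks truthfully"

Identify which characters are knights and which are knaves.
Uma is a knight.
Paul is a knight.

Verification:
- Uma (knight) says "Paul and I are the same type" - this is TRUE because Uma is a knight and Paul is a knight.
- Paul (knight) says "Uma always speaks truthfully" - this is TRUE because Uma is a knight.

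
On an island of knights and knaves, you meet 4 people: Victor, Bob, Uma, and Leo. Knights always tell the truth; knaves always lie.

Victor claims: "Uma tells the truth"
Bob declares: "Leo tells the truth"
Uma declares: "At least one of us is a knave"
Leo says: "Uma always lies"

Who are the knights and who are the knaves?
Victor is a knight.
Bob is a knave.
Uma is a knight.
Leo is a knave.

Verification:
- Victor (knight) says "Uma tells the truth" - this is TRUE because Uma is a knight.
- Bob (knave) says "Leo tells the truth" - this is FALSE (a lie) because Leo is a knave.
- Uma (knight) says "At least one of us is a knave" - this is TRUE because Bob and Leo are knaves.
- Leo (knave) says "Uma always lies" - this is FALSE (a lie) because Uma is a knight.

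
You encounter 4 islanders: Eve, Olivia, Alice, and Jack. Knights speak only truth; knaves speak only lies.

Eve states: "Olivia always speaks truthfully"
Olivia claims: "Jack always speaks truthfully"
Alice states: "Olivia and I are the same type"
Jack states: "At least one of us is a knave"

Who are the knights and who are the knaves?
Eve is a knight.
Olivia is a knight.
Alice is a knave.
Jack is a knight.

Verification:
- Eve (knight) says "Olivia always speaks truthfully" - this is TRUE because Olivia is a knight.
- Olivia (knight) says "Jack always speaks truthfully" - this is TRUE because Jack is a knight.
- Alice (knave) says "Olivia and I are the same type" - this is FALSE (a lie) because Alice is a knave and Olivia is a knight.
- Jack (knight) says "At least one of us is a knave" - this is TRUE because Alice is a knave.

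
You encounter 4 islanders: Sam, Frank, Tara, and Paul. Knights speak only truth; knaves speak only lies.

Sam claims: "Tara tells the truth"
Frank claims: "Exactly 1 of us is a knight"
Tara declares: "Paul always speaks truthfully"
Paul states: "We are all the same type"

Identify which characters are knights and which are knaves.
Sam is a knave.
Frank is a knight.
Tara is a knave.
Paul is a knave.

Verification:
- Sam (knave) says "Tara tells the truth" - this is FALSE (a lie) because Tara is a knave.
- Frank (knight) says "Exactly 1 of us is a knight" - this is TRUE because there are 1 knights.
- Tara (knave) says "Paul always speaks truthfully" - this is FALSE (a lie) because Paul is a knave.
- Paul (knave) says "We are all the same type" - this is FALSE (a lie) because Frank is a knight and Sam, Tara, and Paul are knaves.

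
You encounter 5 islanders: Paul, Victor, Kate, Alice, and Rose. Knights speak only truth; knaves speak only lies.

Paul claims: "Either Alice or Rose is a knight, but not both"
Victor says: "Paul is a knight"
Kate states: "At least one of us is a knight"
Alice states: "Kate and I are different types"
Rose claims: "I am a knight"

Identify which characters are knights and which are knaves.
Paul is a knave.
Victor is a knave.
Kate is a knave.
Alice is a knave.
Rose is a knave.

Verification:
- Paul (knave) says "Either Alice or Rose is a knight, but not both" - this is FALSE (a lie) because Alice is a knave and Rose is a knave.
- Victor (knave) says "Paul is a knight" - this is FALSE (a lie) because Paul is a knave.
- Kate (knave) says "At least one of us is a knight" - this is FALSE (a lie) because no one is a knight.
- Alice (knave) says "Kate and I are different types" - this is FALSE (a lie) because Alice is a knave and Kate is a knave.
- Rose (knave) says "I am a knight" - this is FALSE (a lie) because Rose is a knave.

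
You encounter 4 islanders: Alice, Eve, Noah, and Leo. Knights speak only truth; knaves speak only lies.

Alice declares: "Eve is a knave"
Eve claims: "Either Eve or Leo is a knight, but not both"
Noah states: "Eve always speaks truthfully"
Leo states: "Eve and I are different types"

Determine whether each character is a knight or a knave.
Alice is a knight.
Eve is a knave.
Noah is a knave.
Leo is a knave.

Verification:
- Alice (knight) says "Eve is a knave" - this is TRUE because Eve is a knave.
- Eve (knave) says "Either Eve or Leo is a knight, but not both" - this is FALSE (a lie) because Eve is a knave and Leo is a knave.
- Noah (knave) says "Eve always speaks truthfully" - this is FALSE (a lie) because Eve is a knave.
- Leo (knave) says "Eve and I are different types" - this is FALSE (a lie) because Leo is a knave and Eve is a knave.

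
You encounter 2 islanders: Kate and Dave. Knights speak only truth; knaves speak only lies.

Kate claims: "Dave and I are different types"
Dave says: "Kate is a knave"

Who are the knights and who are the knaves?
Kate is a knight.
Dave is a knave.

Verification:
- Kate (knight) says "Dave and I are different types" - this is TRUE because Kate is a knight and Dave is a knave.
- Dave (knave) says "Kate is a knave" - this is FALSE (a lie) because Kate is a knight.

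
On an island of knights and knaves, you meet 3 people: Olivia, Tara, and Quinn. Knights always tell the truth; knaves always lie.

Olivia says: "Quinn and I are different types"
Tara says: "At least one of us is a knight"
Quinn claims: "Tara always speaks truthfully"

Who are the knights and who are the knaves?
Olivia is a knave.
Tara is a knave.
Quinn is a knave.

Verification:
- Olivia (knave) says "Quinn and I are different types" - this is FALSE (a lie) because Olivia is a knave and Quinn is a knave.
- Tara (knave) says "At least one of us is a knight" - this is FALSE (a lie) because no one is a knight.
- Quinn (knave) says "Tara always speaks truthfully" - this is FALSE (a lie) because Tara is a knave.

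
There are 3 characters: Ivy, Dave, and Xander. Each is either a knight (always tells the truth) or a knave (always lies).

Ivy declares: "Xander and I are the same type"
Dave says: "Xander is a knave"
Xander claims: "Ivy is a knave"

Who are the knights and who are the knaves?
Ivy is a knave.
Dave is a knave.
Xander is a knight.

Verification:
- Ivy (knave) says "Xander and I are the same type" - this is FALSE (a lie) because Ivy is a knave and Xander is a knight.
- Dave (knave) says "Xander is a knave" - this is FALSE (a lie) because Xander is a knight.
- Xander (knight) says "Ivy is a knave" - this is TRUE because Ivy is a knave.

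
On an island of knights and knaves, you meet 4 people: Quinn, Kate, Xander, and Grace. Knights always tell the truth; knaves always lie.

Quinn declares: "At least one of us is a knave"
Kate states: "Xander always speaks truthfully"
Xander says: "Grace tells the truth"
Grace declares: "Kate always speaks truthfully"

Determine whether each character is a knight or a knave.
Quinn is a knight.
Kate is a knave.
Xander is a knave.
Grace is a knave.

Verification:
- Quinn (knight) says "At least one of us is a knave" - this is TRUE because Kate, Xander, and Grace are knaves.
- Kate (knave) says "Xander always speaks truthfully" - this is FALSE (a lie) because Xander is a knave.
- Xander (knave) says "Grace tells the truth" - this is FALSE (a lie) because Grace is a knave.
- Grace (knave) says "Kate always speaks truthfully" - this is FALSE (a lie) because Kate is a knave.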